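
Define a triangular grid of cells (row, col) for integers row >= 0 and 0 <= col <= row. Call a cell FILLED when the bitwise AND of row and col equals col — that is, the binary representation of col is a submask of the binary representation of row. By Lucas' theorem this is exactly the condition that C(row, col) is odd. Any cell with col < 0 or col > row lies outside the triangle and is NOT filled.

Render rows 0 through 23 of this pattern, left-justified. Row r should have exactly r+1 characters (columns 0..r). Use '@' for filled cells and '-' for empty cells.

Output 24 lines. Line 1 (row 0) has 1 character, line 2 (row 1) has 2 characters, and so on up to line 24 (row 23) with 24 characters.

r0=0: @
r1=1: @@
r2=10: @-@
r3=11: @@@@
r4=100: @---@
r5=101: @@--@@
r6=110: @-@-@-@
r7=111: @@@@@@@@
r8=1000: @-------@
r9=1001: @@------@@
r10=1010: @-@-----@-@
r11=1011: @@@@----@@@@
r12=1100: @---@---@---@
r13=1101: @@--@@--@@--@@
r14=1110: @-@-@-@-@-@-@-@
r15=1111: @@@@@@@@@@@@@@@@
r16=10000: @---------------@
r17=10001: @@--------------@@
r18=10010: @-@-------------@-@
r19=10011: @@@@------------@@@@
r20=10100: @---@-----------@---@
r21=10101: @@--@@----------@@--@@
r22=10110: @-@-@-@---------@-@-@-@
r23=10111: @@@@@@@@--------@@@@@@@@

Answer: @
@@
@-@
@@@@
@---@
@@--@@
@-@-@-@
@@@@@@@@
@-------@
@@------@@
@-@-----@-@
@@@@----@@@@
@---@---@---@
@@--@@--@@--@@
@-@-@-@-@-@-@-@
@@@@@@@@@@@@@@@@
@---------------@
@@--------------@@
@-@-------------@-@
@@@@------------@@@@
@---@-----------@---@
@@--@@----------@@--@@
@-@-@-@---------@-@-@-@
@@@@@@@@--------@@@@@@@@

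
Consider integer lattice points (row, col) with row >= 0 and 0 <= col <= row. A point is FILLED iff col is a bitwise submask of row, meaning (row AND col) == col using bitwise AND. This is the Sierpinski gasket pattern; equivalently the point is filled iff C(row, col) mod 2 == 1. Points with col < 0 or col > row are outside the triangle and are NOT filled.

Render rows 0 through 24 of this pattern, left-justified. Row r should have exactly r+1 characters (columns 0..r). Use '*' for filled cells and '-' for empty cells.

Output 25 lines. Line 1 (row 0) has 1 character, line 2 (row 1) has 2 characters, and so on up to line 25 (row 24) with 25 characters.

Answer: *
**
*-*
****
*---*
**--**
*-*-*-*
********
*-------*
**------**
*-*-----*-*
****----****
*---*---*---*
**--**--**--**
*-*-*-*-*-*-*-*
****************
*---------------*
**--------------**
*-*-------------*-*
****------------****
*---*-----------*---*
**--**----------**--**
*-*-*-*---------*-*-*-*
********--------********
*-------*-------*-------*

Derivation:
r0=0: *
r1=1: **
r2=10: *-*
r3=11: ****
r4=100: *---*
r5=101: **--**
r6=110: *-*-*-*
r7=111: ********
r8=1000: *-------*
r9=1001: **------**
r10=1010: *-*-----*-*
r11=1011: ****----****
r12=1100: *---*---*---*
r13=1101: **--**--**--**
r14=1110: *-*-*-*-*-*-*-*
r15=1111: ****************
r16=10000: *---------------*
r17=10001: **--------------**
r18=10010: *-*-------------*-*
r19=10011: ****------------****
r20=10100: *---*-----------*---*
r21=10101: **--**----------**--**
r22=10110: *-*-*-*---------*-*-*-*
r23=10111: ********--------********
r24=11000: *-------*-------*-------*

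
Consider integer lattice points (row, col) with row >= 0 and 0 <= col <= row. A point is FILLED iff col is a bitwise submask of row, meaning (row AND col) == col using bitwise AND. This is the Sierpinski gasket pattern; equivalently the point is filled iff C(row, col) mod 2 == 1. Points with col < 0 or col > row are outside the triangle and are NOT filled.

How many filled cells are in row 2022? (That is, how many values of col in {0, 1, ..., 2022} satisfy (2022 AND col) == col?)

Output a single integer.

2022 in binary = 11111100110
popcount(2022) = number of 1-bits in 11111100110 = 8
A col c satisfies (2022 AND c) == c iff every set bit of c is also set in 2022; each of the 8 set bits of 2022 can independently be on or off in c.
count = 2^8 = 256

Answer: 256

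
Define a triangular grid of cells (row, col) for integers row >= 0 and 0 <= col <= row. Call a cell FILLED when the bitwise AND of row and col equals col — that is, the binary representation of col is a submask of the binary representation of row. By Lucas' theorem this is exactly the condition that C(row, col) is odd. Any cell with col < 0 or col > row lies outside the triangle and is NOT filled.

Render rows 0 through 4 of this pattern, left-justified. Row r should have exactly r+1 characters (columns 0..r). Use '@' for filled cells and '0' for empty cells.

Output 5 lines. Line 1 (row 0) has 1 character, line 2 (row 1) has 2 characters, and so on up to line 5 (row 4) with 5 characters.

r0=0: @
r1=1: @@
r2=10: @0@
r3=11: @@@@
r4=100: @000@

Answer: @
@@
@0@
@@@@
@000@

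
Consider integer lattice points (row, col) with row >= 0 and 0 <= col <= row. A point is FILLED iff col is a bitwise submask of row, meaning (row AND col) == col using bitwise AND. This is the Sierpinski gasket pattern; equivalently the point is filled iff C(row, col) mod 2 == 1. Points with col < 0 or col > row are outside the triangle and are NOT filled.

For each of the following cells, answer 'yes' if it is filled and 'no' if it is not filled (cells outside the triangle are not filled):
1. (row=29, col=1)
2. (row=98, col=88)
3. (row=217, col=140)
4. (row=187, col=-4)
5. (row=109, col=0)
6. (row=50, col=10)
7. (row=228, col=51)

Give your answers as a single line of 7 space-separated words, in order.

Answer: yes no no no yes no no

Derivation:
(29,1): row=0b11101, col=0b1, row AND col = 0b1 = 1; 1 == 1 -> filled
(98,88): row=0b1100010, col=0b1011000, row AND col = 0b1000000 = 64; 64 != 88 -> empty
(217,140): row=0b11011001, col=0b10001100, row AND col = 0b10001000 = 136; 136 != 140 -> empty
(187,-4): col outside [0, 187] -> not filled
(109,0): row=0b1101101, col=0b0, row AND col = 0b0 = 0; 0 == 0 -> filled
(50,10): row=0b110010, col=0b1010, row AND col = 0b10 = 2; 2 != 10 -> empty
(228,51): row=0b11100100, col=0b110011, row AND col = 0b100000 = 32; 32 != 51 -> empty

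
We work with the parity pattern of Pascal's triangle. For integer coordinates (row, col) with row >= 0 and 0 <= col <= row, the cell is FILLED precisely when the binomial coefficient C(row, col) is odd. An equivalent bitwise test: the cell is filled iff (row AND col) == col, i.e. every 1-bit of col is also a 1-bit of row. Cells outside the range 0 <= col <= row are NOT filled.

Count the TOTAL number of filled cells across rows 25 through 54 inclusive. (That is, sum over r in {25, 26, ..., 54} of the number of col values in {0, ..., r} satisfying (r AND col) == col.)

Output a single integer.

Answer: 342

Derivation:
r25=11001 pc3: +8 =8
r26=11010 pc3: +8 =16
r27=11011 pc4: +16 =32
r28=11100 pc3: +8 =40
r29=11101 pc4: +16 =56
r30=11110 pc4: +16 =72
r31=11111 pc5: +32 =104
r32=100000 pc1: +2 =106
r33=100001 pc2: +4 =110
r34=100010 pc2: +4 =114
r35=100011 pc3: +8 =122
r36=100100 pc2: +4 =126
r37=100101 pc3: +8 =134
r38=100110 pc3: +8 =142
r39=100111 pc4: +16 =158
r40=101000 pc2: +4 =162
r41=101001 pc3: +8 =170
r42=101010 pc3: +8 =178
r43=101011 pc4: +16 =194
r44=101100 pc3: +8 =202
r45=101101 pc4: +16 =218
r46=101110 pc4: +16 =234
r47=101111 pc5: +32 =266
r48=110000 pc2: +4 =270
r49=110001 pc3: +8 =278
r50=110010 pc3: +8 =286
r51=110011 pc4: +16 =302
r52=110100 pc3: +8 =310
r53=110101 pc4: +16 =326
r54=110110 pc4: +16 =342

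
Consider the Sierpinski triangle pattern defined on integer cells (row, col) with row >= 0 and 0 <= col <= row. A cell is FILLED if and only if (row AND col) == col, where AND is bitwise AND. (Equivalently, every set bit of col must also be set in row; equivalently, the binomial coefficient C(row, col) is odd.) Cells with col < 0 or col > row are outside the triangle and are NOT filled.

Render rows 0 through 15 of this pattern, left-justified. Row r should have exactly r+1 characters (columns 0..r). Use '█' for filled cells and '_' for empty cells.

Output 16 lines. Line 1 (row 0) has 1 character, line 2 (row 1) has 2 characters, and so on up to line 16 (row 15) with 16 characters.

Answer: █
██
█_█
████
█___█
██__██
█_█_█_█
████████
█_______█
██______██
█_█_____█_█
████____████
█___█___█___█
██__██__██__██
█_█_█_█_█_█_█_█
████████████████

Derivation:
r0=0: █
r1=1: ██
r2=10: █_█
r3=11: ████
r4=100: █___█
r5=101: ██__██
r6=110: █_█_█_█
r7=111: ████████
r8=1000: █_______█
r9=1001: ██______██
r10=1010: █_█_____█_█
r11=1011: ████____████
r12=1100: █___█___█___█
r13=1101: ██__██__██__██
r14=1110: █_█_█_█_█_█_█_█
r15=1111: ████████████████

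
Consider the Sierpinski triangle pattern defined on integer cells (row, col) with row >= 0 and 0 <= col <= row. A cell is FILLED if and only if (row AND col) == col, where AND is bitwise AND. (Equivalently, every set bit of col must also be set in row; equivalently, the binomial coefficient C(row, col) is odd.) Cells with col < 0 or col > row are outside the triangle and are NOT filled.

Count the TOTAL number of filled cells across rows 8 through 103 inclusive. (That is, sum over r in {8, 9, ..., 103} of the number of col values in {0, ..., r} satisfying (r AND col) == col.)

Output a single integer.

Answer: 1296

Derivation:
r8=1000 pc1: +2 =2
r9=1001 pc2: +4 =6
r10=1010 pc2: +4 =10
r11=1011 pc3: +8 =18
r12=1100 pc2: +4 =22
r13=1101 pc3: +8 =30
r14=1110 pc3: +8 =38
r15=1111 pc4: +16 =54
r16=10000 pc1: +2 =56
r17=10001 pc2: +4 =60
r18=10010 pc2: +4 =64
r19=10011 pc3: +8 =72
r20=10100 pc2: +4 =76
r21=10101 pc3: +8 =84
r22=10110 pc3: +8 =92
r23=10111 pc4: +16 =108
r24=11000 pc2: +4 =112
r25=11001 pc3: +8 =120
r26=11010 pc3: +8 =128
r27=11011 pc4: +16 =144
r28=11100 pc3: +8 =152
r29=11101 pc4: +16 =168
r30=11110 pc4: +16 =184
r31=11111 pc5: +32 =216
r32=100000 pc1: +2 =218
r33=100001 pc2: +4 =222
r34=100010 pc2: +4 =226
r35=100011 pc3: +8 =234
r36=100100 pc2: +4 =238
r37=100101 pc3: +8 =246
r38=100110 pc3: +8 =254
r39=100111 pc4: +16 =270
r40=101000 pc2: +4 =274
r41=101001 pc3: +8 =282
r42=101010 pc3: +8 =290
r43=101011 pc4: +16 =306
r44=101100 pc3: +8 =314
r45=101101 pc4: +16 =330
r46=101110 pc4: +16 =346
r47=101111 pc5: +32 =378
r48=110000 pc2: +4 =382
r49=110001 pc3: +8 =390
r50=110010 pc3: +8 =398
r51=110011 pc4: +16 =414
r52=110100 pc3: +8 =422
r53=110101 pc4: +16 =438
r54=110110 pc4: +16 =454
r55=110111 pc5: +32 =486
r56=111000 pc3: +8 =494
r57=111001 pc4: +16 =510
r58=111010 pc4: +16 =526
r59=111011 pc5: +32 =558
r60=111100 pc4: +16 =574
r61=111101 pc5: +32 =606
r62=111110 pc5: +32 =638
r63=111111 pc6: +64 =702
r64=1000000 pc1: +2 =704
r65=1000001 pc2: +4 =708
r66=1000010 pc2: +4 =712
r67=1000011 pc3: +8 =720
r68=1000100 pc2: +4 =724
r69=1000101 pc3: +8 =732
r70=1000110 pc3: +8 =740
r71=1000111 pc4: +16 =756
r72=1001000 pc2: +4 =760
r73=1001001 pc3: +8 =768
r74=1001010 pc3: +8 =776
r75=1001011 pc4: +16 =792
r76=1001100 pc3: +8 =800
r77=1001101 pc4: +16 =816
r78=1001110 pc4: +16 =832
r79=1001111 pc5: +32 =864
r80=1010000 pc2: +4 =868
r81=1010001 pc3: +8 =876
r82=1010010 pc3: +8 =884
r83=1010011 pc4: +16 =900
r84=1010100 pc3: +8 =908
r85=1010101 pc4: +16 =924
r86=1010110 pc4: +16 =940
r87=1010111 pc5: +32 =972
r88=1011000 pc3: +8 =980
r89=1011001 pc4: +16 =996
r90=1011010 pc4: +16 =1012
r91=1011011 pc5: +32 =1044
r92=1011100 pc4: +16 =1060
r93=1011101 pc5: +32 =1092
r94=1011110 pc5: +32 =1124
r95=1011111 pc6: +64 =1188
r96=1100000 pc2: +4 =1192
r97=1100001 pc3: +8 =1200
r98=1100010 pc3: +8 =1208
r99=1100011 pc4: +16 =1224
r100=1100100 pc3: +8 =1232
r101=1100101 pc4: +16 =1248
r102=1100110 pc4: +16 =1264
r103=1100111 pc5: +32 =1296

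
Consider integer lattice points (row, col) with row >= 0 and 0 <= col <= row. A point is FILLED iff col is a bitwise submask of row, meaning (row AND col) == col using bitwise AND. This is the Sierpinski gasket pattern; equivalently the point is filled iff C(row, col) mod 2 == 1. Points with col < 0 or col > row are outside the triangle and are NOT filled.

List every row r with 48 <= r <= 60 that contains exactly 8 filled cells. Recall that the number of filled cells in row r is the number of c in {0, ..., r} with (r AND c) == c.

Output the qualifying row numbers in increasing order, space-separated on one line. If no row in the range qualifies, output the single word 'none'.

Row r has 2^popcount(r) filled cells, so we need popcount(r) = log2(8) = 3.
Scan r = 48..60 and keep those with exactly 3 one-bits:
r=48=110000 popcount=2 -> skip
r=49=110001 popcount=3 -> KEEP
r=50=110010 popcount=3 -> KEEP
r=51=110011 popcount=4 -> skip
r=52=110100 popcount=3 -> KEEP
r=53=110101 popcount=4 -> skip
r=54=110110 popcount=4 -> skip
r=55=110111 popcount=5 -> skip
r=56=111000 popcount=3 -> KEEP
r=57=111001 popcount=4 -> skip
r=58=111010 popcount=4 -> skip
r=59=111011 popcount=5 -> skip
r=60=111100 popcount=4 -> skip
Kept rows: 49 50 52 56

Answer: 49 50 52 56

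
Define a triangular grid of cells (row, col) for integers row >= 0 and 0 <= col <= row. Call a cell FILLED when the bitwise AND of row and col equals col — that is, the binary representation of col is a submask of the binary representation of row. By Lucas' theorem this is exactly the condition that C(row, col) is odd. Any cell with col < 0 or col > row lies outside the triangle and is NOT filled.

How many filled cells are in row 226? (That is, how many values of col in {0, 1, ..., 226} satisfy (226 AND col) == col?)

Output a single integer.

Answer: 16

Derivation:
226 in binary = 11100010
popcount(226) = number of 1-bits in 11100010 = 4
A col c satisfies (226 AND c) == c iff every set bit of c is also set in 226; each of the 4 set bits of 226 can independently be on or off in c.
count = 2^4 = 16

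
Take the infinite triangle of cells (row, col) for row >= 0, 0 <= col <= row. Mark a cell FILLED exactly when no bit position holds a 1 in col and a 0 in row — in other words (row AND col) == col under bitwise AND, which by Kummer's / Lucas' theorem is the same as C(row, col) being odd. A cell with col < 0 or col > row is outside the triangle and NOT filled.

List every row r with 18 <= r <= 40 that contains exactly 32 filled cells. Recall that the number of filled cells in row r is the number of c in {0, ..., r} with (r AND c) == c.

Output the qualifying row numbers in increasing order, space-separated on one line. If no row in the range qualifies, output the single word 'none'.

Row r has 2^popcount(r) filled cells, so we need popcount(r) = log2(32) = 5.
Scan r = 18..40 and keep those with exactly 5 one-bits:
r=18=10010 popcount=2 -> skip
r=19=10011 popcount=3 -> skip
r=20=10100 popcount=2 -> skip
r=21=10101 popcount=3 -> skip
r=22=10110 popcount=3 -> skip
r=23=10111 popcount=4 -> skip
r=24=11000 popcount=2 -> skip
r=25=11001 popcount=3 -> skip
r=26=11010 popcount=3 -> skip
r=27=11011 popcount=4 -> skip
r=28=11100 popcount=3 -> skip
r=29=11101 popcount=4 -> skip
r=30=11110 popcount=4 -> skip
r=31=11111 popcount=5 -> KEEP
r=32=100000 popcount=1 -> skip
r=33=100001 popcount=2 -> skip
r=34=100010 popcount=2 -> skip
r=35=100011 popcount=3 -> skip
r=36=100100 popcount=2 -> skip
r=37=100101 popcount=3 -> skip
r=38=100110 popcount=3 -> skip
r=39=100111 popcount=4 -> skip
r=40=101000 popcount=2 -> skip
Kept rows: 31

Answer: 31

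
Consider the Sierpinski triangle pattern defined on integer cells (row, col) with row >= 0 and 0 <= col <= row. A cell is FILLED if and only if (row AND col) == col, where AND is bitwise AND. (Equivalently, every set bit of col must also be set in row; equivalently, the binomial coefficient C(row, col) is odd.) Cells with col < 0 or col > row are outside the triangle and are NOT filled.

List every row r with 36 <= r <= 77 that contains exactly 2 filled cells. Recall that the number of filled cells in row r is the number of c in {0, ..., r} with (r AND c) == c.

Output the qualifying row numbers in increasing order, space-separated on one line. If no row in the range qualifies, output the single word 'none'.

Answer: 64

Derivation:
Row r has 2^popcount(r) filled cells, so we need popcount(r) = log2(2) = 1.
Scan r = 36..77 and keep those with exactly 1 one-bits:
r=36=100100 popcount=2 -> skip
r=37=100101 popcount=3 -> skip
r=38=100110 popcount=3 -> skip
r=39=100111 popcount=4 -> skip
r=40=101000 popcount=2 -> skip
r=41=101001 popcount=3 -> skip
r=42=101010 popcount=3 -> skip
r=43=101011 popcount=4 -> skip
r=44=101100 popcount=3 -> skip
r=45=101101 popcount=4 -> skip
r=46=101110 popcount=4 -> skip
r=47=101111 popcount=5 -> skip
r=48=110000 popcount=2 -> skip
r=49=110001 popcount=3 -> skip
r=50=110010 popcount=3 -> skip
r=51=110011 popcount=4 -> skip
r=52=110100 popcount=3 -> skip
r=53=110101 popcount=4 -> skip
r=54=110110 popcount=4 -> skip
r=55=110111 popcount=5 -> skip
r=56=111000 popcount=3 -> skip
r=57=111001 popcount=4 -> skip
r=58=111010 popcount=4 -> skip
r=59=111011 popcount=5 -> skip
r=60=111100 popcount=4 -> skip
r=61=111101 popcount=5 -> skip
r=62=111110 popcount=5 -> skip
r=63=111111 popcount=6 -> skip
r=64=1000000 popcount=1 -> KEEP
r=65=1000001 popcount=2 -> skip
r=66=1000010 popcount=2 -> skip
r=67=1000011 popcount=3 -> skip
r=68=1000100 popcount=2 -> skip
r=69=1000101 popcount=3 -> skip
r=70=1000110 popcount=3 -> skip
r=71=1000111 popcount=4 -> skip
r=72=1001000 popcount=2 -> skip
r=73=1001001 popcount=3 -> skip
r=74=1001010 popcount=3 -> skip
r=75=1001011 popcount=4 -> skip
r=76=1001100 popcount=3 -> skip
r=77=1001101 popcount=4 -> skip
Kept rows: 64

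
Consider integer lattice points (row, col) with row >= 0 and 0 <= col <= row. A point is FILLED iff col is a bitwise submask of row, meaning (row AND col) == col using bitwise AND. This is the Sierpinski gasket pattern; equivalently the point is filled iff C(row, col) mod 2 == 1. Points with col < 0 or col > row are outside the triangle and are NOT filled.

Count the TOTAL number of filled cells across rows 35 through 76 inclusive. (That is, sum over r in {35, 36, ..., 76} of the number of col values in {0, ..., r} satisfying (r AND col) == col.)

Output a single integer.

Answer: 574

Derivation:
r35=100011 pc3: +8 =8
r36=100100 pc2: +4 =12
r37=100101 pc3: +8 =20
r38=100110 pc3: +8 =28
r39=100111 pc4: +16 =44
r40=101000 pc2: +4 =48
r41=101001 pc3: +8 =56
r42=101010 pc3: +8 =64
r43=101011 pc4: +16 =80
r44=101100 pc3: +8 =88
r45=101101 pc4: +16 =104
r46=101110 pc4: +16 =120
r47=101111 pc5: +32 =152
r48=110000 pc2: +4 =156
r49=110001 pc3: +8 =164
r50=110010 pc3: +8 =172
r51=110011 pc4: +16 =188
r52=110100 pc3: +8 =196
r53=110101 pc4: +16 =212
r54=110110 pc4: +16 =228
r55=110111 pc5: +32 =260
r56=111000 pc3: +8 =268
r57=111001 pc4: +16 =284
r58=111010 pc4: +16 =300
r59=111011 pc5: +32 =332
r60=111100 pc4: +16 =348
r61=111101 pc5: +32 =380
r62=111110 pc5: +32 =412
r63=111111 pc6: +64 =476
r64=1000000 pc1: +2 =478
r65=1000001 pc2: +4 =482
r66=1000010 pc2: +4 =486
r67=1000011 pc3: +8 =494
r68=1000100 pc2: +4 =498
r69=1000101 pc3: +8 =506
r70=1000110 pc3: +8 =514
r71=1000111 pc4: +16 =530
r72=1001000 pc2: +4 =534
r73=1001001 pc3: +8 =542
r74=1001010 pc3: +8 =550
r75=1001011 pc4: +16 =566
r76=1001100 pc3: +8 =574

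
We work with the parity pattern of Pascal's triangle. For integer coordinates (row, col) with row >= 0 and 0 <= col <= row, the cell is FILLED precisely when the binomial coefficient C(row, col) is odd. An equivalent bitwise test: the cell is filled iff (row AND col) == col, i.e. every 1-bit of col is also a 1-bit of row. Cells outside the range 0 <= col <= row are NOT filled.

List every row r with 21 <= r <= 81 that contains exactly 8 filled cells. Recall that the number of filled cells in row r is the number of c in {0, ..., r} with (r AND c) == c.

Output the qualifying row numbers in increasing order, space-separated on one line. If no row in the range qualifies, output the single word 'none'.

Row r has 2^popcount(r) filled cells, so we need popcount(r) = log2(8) = 3.
Scan r = 21..81 and keep those with exactly 3 one-bits:
r=21=10101 popcount=3 -> KEEP
r=22=10110 popcount=3 -> KEEP
r=23=10111 popcount=4 -> skip
r=24=11000 popcount=2 -> skip
r=25=11001 popcount=3 -> KEEP
r=26=11010 popcount=3 -> KEEP
r=27=11011 popcount=4 -> skip
r=28=11100 popcount=3 -> KEEP
r=29=11101 popcount=4 -> skip
r=30=11110 popcount=4 -> skip
r=31=11111 popcount=5 -> skip
r=32=100000 popcount=1 -> skip
r=33=100001 popcount=2 -> skip
r=34=100010 popcount=2 -> skip
r=35=100011 popcount=3 -> KEEP
r=36=100100 popcount=2 -> skip
r=37=100101 popcount=3 -> KEEP
r=38=100110 popcount=3 -> KEEP
r=39=100111 popcount=4 -> skip
r=40=101000 popcount=2 -> skip
r=41=101001 popcount=3 -> KEEP
r=42=101010 popcount=3 -> KEEP
r=43=101011 popcount=4 -> skip
r=44=101100 popcount=3 -> KEEP
r=45=101101 popcount=4 -> skip
r=46=101110 popcount=4 -> skip
r=47=101111 popcount=5 -> skip
r=48=110000 popcount=2 -> skip
r=49=110001 popcount=3 -> KEEP
r=50=110010 popcount=3 -> KEEP
r=51=110011 popcount=4 -> skip
r=52=110100 popcount=3 -> KEEP
r=53=110101 popcount=4 -> skip
r=54=110110 popcount=4 -> skip
r=55=110111 popcount=5 -> skip
r=56=111000 popcount=3 -> KEEP
r=57=111001 popcount=4 -> skip
r=58=111010 popcount=4 -> skip
r=59=111011 popcount=5 -> skip
r=60=111100 popcount=4 -> skip
r=61=111101 popcount=5 -> skip
r=62=111110 popcount=5 -> skip
r=63=111111 popcount=6 -> skip
r=64=1000000 popcount=1 -> skip
r=65=1000001 popcount=2 -> skip
r=66=1000010 popcount=2 -> skip
r=67=1000011 popcount=3 -> KEEP
r=68=1000100 popcount=2 -> skip
r=69=1000101 popcount=3 -> KEEP
r=70=1000110 popcount=3 -> KEEP
r=71=1000111 popcount=4 -> skip
r=72=1001000 popcount=2 -> skip
r=73=1001001 popcount=3 -> KEEP
r=74=1001010 popcount=3 -> KEEP
r=75=1001011 popcount=4 -> skip
r=76=1001100 popcount=3 -> KEEP
r=77=1001101 popcount=4 -> skip
r=78=1001110 popcount=4 -> skip
r=79=1001111 popcount=5 -> skip
r=80=1010000 popcount=2 -> skip
r=81=1010001 popcount=3 -> KEEP
Kept rows: 21 22 25 26 28 35 37 38 41 42 44 49 50 52 56 67 69 70 73 74 76 81

Answer: 21 22 25 26 28 35 37 38 41 42 44 49 50 52 56 67 69 70 73 74 76 81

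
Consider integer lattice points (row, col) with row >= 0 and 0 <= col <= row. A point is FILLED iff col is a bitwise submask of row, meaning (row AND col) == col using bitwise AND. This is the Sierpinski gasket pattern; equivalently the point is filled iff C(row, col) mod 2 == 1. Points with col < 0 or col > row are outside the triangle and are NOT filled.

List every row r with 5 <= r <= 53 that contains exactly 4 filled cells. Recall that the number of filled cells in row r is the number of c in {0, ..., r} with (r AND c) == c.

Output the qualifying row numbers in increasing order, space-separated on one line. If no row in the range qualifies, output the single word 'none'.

Row r has 2^popcount(r) filled cells, so we need popcount(r) = log2(4) = 2.
Scan r = 5..53 and keep those with exactly 2 one-bits:
r=5=101 popcount=2 -> KEEP
r=6=110 popcount=2 -> KEEP
r=7=111 popcount=3 -> skip
r=8=1000 popcount=1 -> skip
r=9=1001 popcount=2 -> KEEP
r=10=1010 popcount=2 -> KEEP
r=11=1011 popcount=3 -> skip
r=12=1100 popcount=2 -> KEEP
r=13=1101 popcount=3 -> skip
r=14=1110 popcount=3 -> skip
r=15=1111 popcount=4 -> skip
r=16=10000 popcount=1 -> skip
r=17=10001 popcount=2 -> KEEP
r=18=10010 popcount=2 -> KEEP
r=19=10011 popcount=3 -> skip
r=20=10100 popcount=2 -> KEEP
r=21=10101 popcount=3 -> skip
r=22=10110 popcount=3 -> skip
r=23=10111 popcount=4 -> skip
r=24=11000 popcount=2 -> KEEP
r=25=11001 popcount=3 -> skip
r=26=11010 popcount=3 -> skip
r=27=11011 popcount=4 -> skip
r=28=11100 popcount=3 -> skip
r=29=11101 popcount=4 -> skip
r=30=11110 popcount=4 -> skip
r=31=11111 popcount=5 -> skip
r=32=100000 popcount=1 -> skip
r=33=100001 popcount=2 -> KEEP
r=34=100010 popcount=2 -> KEEP
r=35=100011 popcount=3 -> skip
r=36=100100 popcount=2 -> KEEP
r=37=100101 popcount=3 -> skip
r=38=100110 popcount=3 -> skip
r=39=100111 popcount=4 -> skip
r=40=101000 popcount=2 -> KEEP
r=41=101001 popcount=3 -> skip
r=42=101010 popcount=3 -> skip
r=43=101011 popcount=4 -> skip
r=44=101100 popcount=3 -> skip
r=45=101101 popcount=4 -> skip
r=46=101110 popcount=4 -> skip
r=47=101111 popcount=5 -> skip
r=48=110000 popcount=2 -> KEEP
r=49=110001 popcount=3 -> skip
r=50=110010 popcount=3 -> skip
r=51=110011 popcount=4 -> skip
r=52=110100 popcount=3 -> skip
r=53=110101 popcount=4 -> skip
Kept rows: 5 6 9 10 12 17 18 20 24 33 34 36 40 48

Answer: 5 6 9 10 12 17 18 20 24 33 34 36 40 48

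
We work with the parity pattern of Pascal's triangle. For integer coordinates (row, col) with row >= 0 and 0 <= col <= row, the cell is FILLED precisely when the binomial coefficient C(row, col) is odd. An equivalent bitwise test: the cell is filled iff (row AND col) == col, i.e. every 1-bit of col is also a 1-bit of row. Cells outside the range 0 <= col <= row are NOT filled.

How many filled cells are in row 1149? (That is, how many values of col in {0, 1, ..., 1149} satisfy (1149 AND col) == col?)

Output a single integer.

Answer: 128

Derivation:
1149 in binary = 10001111101
popcount(1149) = number of 1-bits in 10001111101 = 7
A col c satisfies (1149 AND c) == c iff every set bit of c is also set in 1149; each of the 7 set bits of 1149 can independently be on or off in c.
count = 2^7 = 128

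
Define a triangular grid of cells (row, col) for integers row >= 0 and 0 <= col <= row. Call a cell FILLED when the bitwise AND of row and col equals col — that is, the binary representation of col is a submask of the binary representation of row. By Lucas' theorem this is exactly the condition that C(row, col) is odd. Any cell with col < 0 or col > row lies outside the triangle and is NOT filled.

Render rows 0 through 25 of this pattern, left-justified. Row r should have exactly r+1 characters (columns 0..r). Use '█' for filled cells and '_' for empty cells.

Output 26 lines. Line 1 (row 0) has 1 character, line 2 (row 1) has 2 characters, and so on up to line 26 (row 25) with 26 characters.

r0=0: █
r1=1: ██
r2=10: █_█
r3=11: ████
r4=100: █___█
r5=101: ██__██
r6=110: █_█_█_█
r7=111: ████████
r8=1000: █_______█
r9=1001: ██______██
r10=1010: █_█_____█_█
r11=1011: ████____████
r12=1100: █___█___█___█
r13=1101: ██__██__██__██
r14=1110: █_█_█_█_█_█_█_█
r15=1111: ████████████████
r16=10000: █_______________█
r17=10001: ██______________██
r18=10010: █_█_____________█_█
r19=10011: ████____________████
r20=10100: █___█___________█___█
r21=10101: ██__██__________██__██
r22=10110: █_█_█_█_________█_█_█_█
r23=10111: ████████________████████
r24=11000: █_______█_______█_______█
r25=11001: ██______██______██______██

Answer: █
██
█_█
████
█___█
██__██
█_█_█_█
████████
█_______█
██______██
█_█_____█_█
████____████
█___█___█___█
██__██__██__██
█_█_█_█_█_█_█_█
████████████████
█_______________█
██______________██
█_█_____________█_█
████____________████
█___█___________█___█
██__██__________██__██
█_█_█_█_________█_█_█_█
████████________████████
█_______█_______█_______█
██______██______██______██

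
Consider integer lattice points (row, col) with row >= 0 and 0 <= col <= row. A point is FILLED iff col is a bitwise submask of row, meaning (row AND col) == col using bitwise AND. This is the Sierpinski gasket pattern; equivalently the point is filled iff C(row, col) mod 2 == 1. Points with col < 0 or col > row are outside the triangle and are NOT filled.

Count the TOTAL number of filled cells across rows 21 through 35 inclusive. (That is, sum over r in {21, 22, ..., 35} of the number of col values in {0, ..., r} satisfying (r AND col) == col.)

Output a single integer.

Answer: 158

Derivation:
r21=10101 pc3: +8 =8
r22=10110 pc3: +8 =16
r23=10111 pc4: +16 =32
r24=11000 pc2: +4 =36
r25=11001 pc3: +8 =44
r26=11010 pc3: +8 =52
r27=11011 pc4: +16 =68
r28=11100 pc3: +8 =76
r29=11101 pc4: +16 =92
r30=11110 pc4: +16 =108
r31=11111 pc5: +32 =140
r32=100000 pc1: +2 =142
r33=100001 pc2: +4 =146
r34=100010 pc2: +4 =150
r35=100011 pc3: +8 =158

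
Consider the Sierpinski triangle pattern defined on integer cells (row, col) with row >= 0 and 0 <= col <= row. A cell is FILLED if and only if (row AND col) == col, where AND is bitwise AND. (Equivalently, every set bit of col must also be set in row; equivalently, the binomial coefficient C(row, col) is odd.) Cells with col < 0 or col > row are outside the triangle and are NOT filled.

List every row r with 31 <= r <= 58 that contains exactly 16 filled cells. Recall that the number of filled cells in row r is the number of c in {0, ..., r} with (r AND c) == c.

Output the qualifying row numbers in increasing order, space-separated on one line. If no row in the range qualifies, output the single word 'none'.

Answer: 39 43 45 46 51 53 54 57 58

Derivation:
Row r has 2^popcount(r) filled cells, so we need popcount(r) = log2(16) = 4.
Scan r = 31..58 and keep those with exactly 4 one-bits:
r=31=11111 popcount=5 -> skip
r=32=100000 popcount=1 -> skip
r=33=100001 popcount=2 -> skip
r=34=100010 popcount=2 -> skip
r=35=100011 popcount=3 -> skip
r=36=100100 popcount=2 -> skip
r=37=100101 popcount=3 -> skip
r=38=100110 popcount=3 -> skip
r=39=100111 popcount=4 -> KEEP
r=40=101000 popcount=2 -> skip
r=41=101001 popcount=3 -> skip
r=42=101010 popcount=3 -> skip
r=43=101011 popcount=4 -> KEEP
r=44=101100 popcount=3 -> skip
r=45=101101 popcount=4 -> KEEP
r=46=101110 popcount=4 -> KEEP
r=47=101111 popcount=5 -> skip
r=48=110000 popcount=2 -> skip
r=49=110001 popcount=3 -> skip
r=50=110010 popcount=3 -> skip
r=51=110011 popcount=4 -> KEEP
r=52=110100 popcount=3 -> skip
r=53=110101 popcount=4 -> KEEP
r=54=110110 popcount=4 -> KEEP
r=55=110111 popcount=5 -> skip
r=56=111000 popcount=3 -> skip
r=57=111001 popcount=4 -> KEEP
r=58=111010 popcount=4 -> KEEP
Kept rows: 39 43 45 46 51 53 54 57 58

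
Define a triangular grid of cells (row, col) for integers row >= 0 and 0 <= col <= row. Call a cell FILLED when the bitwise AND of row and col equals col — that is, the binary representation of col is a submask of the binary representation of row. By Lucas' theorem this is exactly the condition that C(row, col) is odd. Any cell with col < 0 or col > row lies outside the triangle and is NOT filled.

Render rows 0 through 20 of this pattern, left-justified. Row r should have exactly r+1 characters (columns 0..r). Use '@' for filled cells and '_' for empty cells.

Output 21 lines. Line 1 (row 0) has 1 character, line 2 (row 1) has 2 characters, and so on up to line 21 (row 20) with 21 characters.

r0=0: @
r1=1: @@
r2=10: @_@
r3=11: @@@@
r4=100: @___@
r5=101: @@__@@
r6=110: @_@_@_@
r7=111: @@@@@@@@
r8=1000: @_______@
r9=1001: @@______@@
r10=1010: @_@_____@_@
r11=1011: @@@@____@@@@
r12=1100: @___@___@___@
r13=1101: @@__@@__@@__@@
r14=1110: @_@_@_@_@_@_@_@
r15=1111: @@@@@@@@@@@@@@@@
r16=10000: @_______________@
r17=10001: @@______________@@
r18=10010: @_@_____________@_@
r19=10011: @@@@____________@@@@
r20=10100: @___@___________@___@

Answer: @
@@
@_@
@@@@
@___@
@@__@@
@_@_@_@
@@@@@@@@
@_______@
@@______@@
@_@_____@_@
@@@@____@@@@
@___@___@___@
@@__@@__@@__@@
@_@_@_@_@_@_@_@
@@@@@@@@@@@@@@@@
@_______________@
@@______________@@
@_@_____________@_@
@@@@____________@@@@
@___@___________@___@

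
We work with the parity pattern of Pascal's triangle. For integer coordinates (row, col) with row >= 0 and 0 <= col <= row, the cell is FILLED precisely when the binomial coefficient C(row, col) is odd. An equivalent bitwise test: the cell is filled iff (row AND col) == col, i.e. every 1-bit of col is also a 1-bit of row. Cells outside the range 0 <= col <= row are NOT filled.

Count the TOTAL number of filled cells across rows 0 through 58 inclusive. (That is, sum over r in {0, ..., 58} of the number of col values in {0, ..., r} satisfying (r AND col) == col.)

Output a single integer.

Answer: 553

Derivation:
r0=0 pc0: +1 =1
r1=1 pc1: +2 =3
r2=10 pc1: +2 =5
r3=11 pc2: +4 =9
r4=100 pc1: +2 =11
r5=101 pc2: +4 =15
r6=110 pc2: +4 =19
r7=111 pc3: +8 =27
r8=1000 pc1: +2 =29
r9=1001 pc2: +4 =33
r10=1010 pc2: +4 =37
r11=1011 pc3: +8 =45
r12=1100 pc2: +4 =49
r13=1101 pc3: +8 =57
r14=1110 pc3: +8 =65
r15=1111 pc4: +16 =81
r16=10000 pc1: +2 =83
r17=10001 pc2: +4 =87
r18=10010 pc2: +4 =91
r19=10011 pc3: +8 =99
r20=10100 pc2: +4 =103
r21=10101 pc3: +8 =111
r22=10110 pc3: +8 =119
r23=10111 pc4: +16 =135
r24=11000 pc2: +4 =139
r25=11001 pc3: +8 =147
r26=11010 pc3: +8 =155
r27=11011 pc4: +16 =171
r28=11100 pc3: +8 =179
r29=11101 pc4: +16 =195
r30=11110 pc4: +16 =211
r31=11111 pc5: +32 =243
r32=100000 pc1: +2 =245
r33=100001 pc2: +4 =249
r34=100010 pc2: +4 =253
r35=100011 pc3: +8 =261
r36=100100 pc2: +4 =265
r37=100101 pc3: +8 =273
r38=100110 pc3: +8 =281
r39=100111 pc4: +16 =297
r40=101000 pc2: +4 =301
r41=101001 pc3: +8 =309
r42=101010 pc3: +8 =317
r43=101011 pc4: +16 =333
r44=101100 pc3: +8 =341
r45=101101 pc4: +16 =357
r46=101110 pc4: +16 =373
r47=101111 pc5: +32 =405
r48=110000 pc2: +4 =409
r49=110001 pc3: +8 =417
r50=110010 pc3: +8 =425
r51=110011 pc4: +16 =441
r52=110100 pc3: +8 =449
r53=110101 pc4: +16 =465
r54=110110 pc4: +16 =481
r55=110111 pc5: +32 =513
r56=111000 pc3: +8 =521
r57=111001 pc4: +16 =537
r58=111010 pc4: +16 =553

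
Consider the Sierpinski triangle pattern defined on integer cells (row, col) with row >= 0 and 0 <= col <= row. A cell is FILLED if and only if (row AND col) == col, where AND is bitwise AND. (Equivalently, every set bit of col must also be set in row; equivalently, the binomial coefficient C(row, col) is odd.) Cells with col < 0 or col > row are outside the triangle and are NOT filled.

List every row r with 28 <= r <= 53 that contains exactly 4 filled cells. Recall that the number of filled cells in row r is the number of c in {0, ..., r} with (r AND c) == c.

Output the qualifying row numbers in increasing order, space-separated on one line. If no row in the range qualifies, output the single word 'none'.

Answer: 33 34 36 40 48

Derivation:
Row r has 2^popcount(r) filled cells, so we need popcount(r) = log2(4) = 2.
Scan r = 28..53 and keep those with exactly 2 one-bits:
r=28=11100 popcount=3 -> skip
r=29=11101 popcount=4 -> skip
r=30=11110 popcount=4 -> skip
r=31=11111 popcount=5 -> skip
r=32=100000 popcount=1 -> skip
r=33=100001 popcount=2 -> KEEP
r=34=100010 popcount=2 -> KEEP
r=35=100011 popcount=3 -> skip
r=36=100100 popcount=2 -> KEEP
r=37=100101 popcount=3 -> skip
r=38=100110 popcount=3 -> skip
r=39=100111 popcount=4 -> skip
r=40=101000 popcount=2 -> KEEP
r=41=101001 popcount=3 -> skip
r=42=101010 popcount=3 -> skip
r=43=101011 popcount=4 -> skip
r=44=101100 popcount=3 -> skip
r=45=101101 popcount=4 -> skip
r=46=101110 popcount=4 -> skip
r=47=101111 popcount=5 -> skip
r=48=110000 popcount=2 -> KEEP
r=49=110001 popcount=3 -> skip
r=50=110010 popcount=3 -> skip
r=51=110011 popcount=4 -> skip
r=52=110100 popcount=3 -> skip
r=53=110101 popcount=4 -> skip
Kept rows: 33 34 36 40 48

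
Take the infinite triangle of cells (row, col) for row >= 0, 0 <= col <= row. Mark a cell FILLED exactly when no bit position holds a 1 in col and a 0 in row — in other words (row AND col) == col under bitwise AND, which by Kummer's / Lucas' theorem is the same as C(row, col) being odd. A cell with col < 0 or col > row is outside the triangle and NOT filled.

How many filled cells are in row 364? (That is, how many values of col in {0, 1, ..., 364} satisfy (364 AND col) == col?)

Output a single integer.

Answer: 32

Derivation:
364 in binary = 101101100
popcount(364) = number of 1-bits in 101101100 = 5
A col c satisfies (364 AND c) == c iff every set bit of c is also set in 364; each of the 5 set bits of 364 can independently be on or off in c.
count = 2^5 = 32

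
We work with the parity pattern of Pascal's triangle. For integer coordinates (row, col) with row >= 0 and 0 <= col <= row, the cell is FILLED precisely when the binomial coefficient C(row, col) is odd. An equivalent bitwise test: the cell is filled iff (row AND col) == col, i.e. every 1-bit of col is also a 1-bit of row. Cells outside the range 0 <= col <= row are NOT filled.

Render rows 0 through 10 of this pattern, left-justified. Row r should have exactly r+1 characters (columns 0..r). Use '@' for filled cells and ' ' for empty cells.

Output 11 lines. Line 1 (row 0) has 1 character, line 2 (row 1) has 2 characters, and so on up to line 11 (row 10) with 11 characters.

r0=0: @
r1=1: @@
r2=10: @ @
r3=11: @@@@
r4=100: @   @
r5=101: @@  @@
r6=110: @ @ @ @
r7=111: @@@@@@@@
r8=1000: @       @
r9=1001: @@      @@
r10=1010: @ @     @ @

Answer: @
@@
@ @
@@@@
@   @
@@  @@
@ @ @ @
@@@@@@@@
@       @
@@      @@
@ @     @ @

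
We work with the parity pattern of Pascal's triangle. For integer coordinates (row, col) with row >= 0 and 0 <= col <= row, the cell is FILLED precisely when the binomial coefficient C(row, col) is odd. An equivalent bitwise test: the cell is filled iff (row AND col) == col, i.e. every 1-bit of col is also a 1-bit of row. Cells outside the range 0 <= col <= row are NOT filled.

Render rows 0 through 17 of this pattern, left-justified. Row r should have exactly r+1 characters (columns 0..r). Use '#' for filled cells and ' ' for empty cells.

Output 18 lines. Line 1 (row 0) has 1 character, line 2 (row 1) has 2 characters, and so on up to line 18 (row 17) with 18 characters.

Answer: #
##
# #
####
#   #
##  ##
# # # #
########
#       #
##      ##
# #     # #
####    ####
#   #   #   #
##  ##  ##  ##
# # # # # # # #
################
#               #
##              ##

Derivation:
r0=0: #
r1=1: ##
r2=10: # #
r3=11: ####
r4=100: #   #
r5=101: ##  ##
r6=110: # # # #
r7=111: ########
r8=1000: #       #
r9=1001: ##      ##
r10=1010: # #     # #
r11=1011: ####    ####
r12=1100: #   #   #   #
r13=1101: ##  ##  ##  ##
r14=1110: # # # # # # # #
r15=1111: ################
r16=10000: #               #
r17=10001: ##              ##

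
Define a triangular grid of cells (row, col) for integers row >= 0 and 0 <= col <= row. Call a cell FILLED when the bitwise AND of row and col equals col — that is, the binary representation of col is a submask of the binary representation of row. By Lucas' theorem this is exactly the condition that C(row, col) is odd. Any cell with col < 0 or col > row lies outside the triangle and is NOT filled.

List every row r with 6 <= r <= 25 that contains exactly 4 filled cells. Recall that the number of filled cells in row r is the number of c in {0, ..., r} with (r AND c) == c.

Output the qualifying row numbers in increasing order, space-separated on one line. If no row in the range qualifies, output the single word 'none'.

Row r has 2^popcount(r) filled cells, so we need popcount(r) = log2(4) = 2.
Scan r = 6..25 and keep those with exactly 2 one-bits:
r=6=110 popcount=2 -> KEEP
r=7=111 popcount=3 -> skip
r=8=1000 popcount=1 -> skip
r=9=1001 popcount=2 -> KEEP
r=10=1010 popcount=2 -> KEEP
r=11=1011 popcount=3 -> skip
r=12=1100 popcount=2 -> KEEP
r=13=1101 popcount=3 -> skip
r=14=1110 popcount=3 -> skip
r=15=1111 popcount=4 -> skip
r=16=10000 popcount=1 -> skip
r=17=10001 popcount=2 -> KEEP
r=18=10010 popcount=2 -> KEEP
r=19=10011 popcount=3 -> skip
r=20=10100 popcount=2 -> KEEP
r=21=10101 popcount=3 -> skip
r=22=10110 popcount=3 -> skip
r=23=10111 popcount=4 -> skip
r=24=11000 popcount=2 -> KEEP
r=25=11001 popcount=3 -> skip
Kept rows: 6 9 10 12 17 18 20 24

Answer: 6 9 10 12 17 18 20 24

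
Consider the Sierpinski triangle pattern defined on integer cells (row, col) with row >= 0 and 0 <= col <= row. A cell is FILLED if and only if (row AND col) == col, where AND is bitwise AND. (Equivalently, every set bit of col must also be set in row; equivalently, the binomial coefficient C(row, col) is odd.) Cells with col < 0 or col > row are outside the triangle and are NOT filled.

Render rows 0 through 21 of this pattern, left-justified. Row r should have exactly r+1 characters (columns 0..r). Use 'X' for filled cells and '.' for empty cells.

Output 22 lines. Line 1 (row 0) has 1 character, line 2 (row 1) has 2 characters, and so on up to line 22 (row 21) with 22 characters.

r0=0: X
r1=1: XX
r2=10: X.X
r3=11: XXXX
r4=100: X...X
r5=101: XX..XX
r6=110: X.X.X.X
r7=111: XXXXXXXX
r8=1000: X.......X
r9=1001: XX......XX
r10=1010: X.X.....X.X
r11=1011: XXXX....XXXX
r12=1100: X...X...X...X
r13=1101: XX..XX..XX..XX
r14=1110: X.X.X.X.X.X.X.X
r15=1111: XXXXXXXXXXXXXXXX
r16=10000: X...............X
r17=10001: XX..............XX
r18=10010: X.X.............X.X
r19=10011: XXXX............XXXX
r20=10100: X...X...........X...X
r21=10101: XX..XX..........XX..XX

Answer: X
XX
X.X
XXXX
X...X
XX..XX
X.X.X.X
XXXXXXXX
X.......X
XX......XX
X.X.....X.X
XXXX....XXXX
X...X...X...X
XX..XX..XX..XX
X.X.X.X.X.X.X.X
XXXXXXXXXXXXXXXX
X...............X
XX..............XX
X.X.............X.X
XXXX............XXXX
X...X...........X...X
XX..XX..........XX..XX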